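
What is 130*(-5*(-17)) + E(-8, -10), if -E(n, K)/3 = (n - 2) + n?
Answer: 11104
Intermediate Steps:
E(n, K) = 6 - 6*n (E(n, K) = -3*((n - 2) + n) = -3*((-2 + n) + n) = -3*(-2 + 2*n) = 6 - 6*n)
130*(-5*(-17)) + E(-8, -10) = 130*(-5*(-17)) + (6 - 6*(-8)) = 130*85 + (6 + 48) = 11050 + 54 = 11104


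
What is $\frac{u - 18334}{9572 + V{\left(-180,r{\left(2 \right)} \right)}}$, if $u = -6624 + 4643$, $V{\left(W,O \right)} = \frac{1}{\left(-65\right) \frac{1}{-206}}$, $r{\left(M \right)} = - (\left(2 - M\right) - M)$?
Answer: $- \frac{1320475}{622386} \approx -2.1216$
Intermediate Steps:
$r{\left(M \right)} = -2 + 2 M$ ($r{\left(M \right)} = - (2 - 2 M) = -2 + 2 M$)
$V{\left(W,O \right)} = \frac{206}{65}$ ($V{\left(W,O \right)} = \frac{1}{\left(-65\right) \left(- \frac{1}{206}\right)} = \frac{1}{\frac{65}{206}} = \frac{206}{65}$)
$u = -1981$
$\frac{u - 18334}{9572 + V{\left(-180,r{\left(2 \right)} \right)}} = \frac{-1981 - 18334}{9572 + \frac{206}{65}} = - \frac{20315}{\frac{622386}{65}} = \left(-20315\right) \frac{65}{622386} = - \frac{1320475}{622386}$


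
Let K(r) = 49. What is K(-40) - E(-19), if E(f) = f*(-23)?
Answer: -388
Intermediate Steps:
E(f) = -23*f
K(-40) - E(-19) = 49 - (-23)*(-19) = 49 - 1*437 = 49 - 437 = -388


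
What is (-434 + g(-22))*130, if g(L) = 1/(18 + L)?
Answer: -112905/2 ≈ -56453.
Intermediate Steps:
(-434 + g(-22))*130 = (-434 + 1/(18 - 22))*130 = (-434 + 1/(-4))*130 = (-434 - 1/4)*130 = -1737/4*130 = -112905/2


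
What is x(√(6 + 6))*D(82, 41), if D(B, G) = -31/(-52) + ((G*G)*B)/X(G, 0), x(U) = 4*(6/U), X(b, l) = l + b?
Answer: 174855*√3/13 ≈ 23297.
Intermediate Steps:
X(b, l) = b + l
x(U) = 24/U
D(B, G) = 31/52 + B*G (D(B, G) = -31/(-52) + ((G*G)*B)/(G + 0) = -31*(-1/52) + (G²*B)/G = 31/52 + (B*G²)/G = 31/52 + B*G)
x(√(6 + 6))*D(82, 41) = (24/(√(6 + 6)))*(31/52 + 82*41) = (24/(√12))*(31/52 + 3362) = (24/((2*√3)))*(174855/52) = (24*(√3/6))*(174855/52) = (4*√3)*(174855/52) = 174855*√3/13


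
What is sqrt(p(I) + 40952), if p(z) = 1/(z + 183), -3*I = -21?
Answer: sqrt(1478367390)/190 ≈ 202.37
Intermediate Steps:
I = 7 (I = -1/3*(-21) = 7)
p(z) = 1/(183 + z)
sqrt(p(I) + 40952) = sqrt(1/(183 + 7) + 40952) = sqrt(1/190 + 40952) = sqrt(7780881/190) = sqrt(1478367390)/190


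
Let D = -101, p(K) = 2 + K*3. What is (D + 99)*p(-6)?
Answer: 32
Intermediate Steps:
p(K) = 2 + 3*K
(D + 99)*p(-6) = (-101 + 99)*(2 + 3*(-6)) = -2*(2 - 18) = -2*(-16) = 32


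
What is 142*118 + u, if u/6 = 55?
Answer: 17086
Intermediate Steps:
u = 330 (u = 6*55 = 330)
142*118 + u = 142*118 + 330 = 16756 + 330 = 17086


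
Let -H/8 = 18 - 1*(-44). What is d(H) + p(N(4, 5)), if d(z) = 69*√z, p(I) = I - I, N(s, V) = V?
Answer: 276*I*√31 ≈ 1536.7*I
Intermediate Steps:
p(I) = 0
H = -496 (H = -8*(18 - 1*(-44)) = -8*(18 + 44) = -8*62 = -496)
d(H) + p(N(4, 5)) = 69*√(-496) + 0 = 69*(4*I*√31) + 0 = 276*I*√31 + 0 = 276*I*√31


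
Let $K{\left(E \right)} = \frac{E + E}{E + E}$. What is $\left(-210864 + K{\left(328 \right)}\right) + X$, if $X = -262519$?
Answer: $-473382$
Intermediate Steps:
$K{\left(E \right)} = 1$ ($K{\left(E \right)} = \frac{2 E}{2 E} = 2 E \frac{1}{2 E} = 1$)
$\left(-210864 + K{\left(328 \right)}\right) + X = \left(-210864 + 1\right) - 262519 = -210863 - 262519 = -473382$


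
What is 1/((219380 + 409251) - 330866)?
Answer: 1/297765 ≈ 3.3584e-6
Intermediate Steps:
1/((219380 + 409251) - 330866) = 1/(628631 - 330866) = 1/297765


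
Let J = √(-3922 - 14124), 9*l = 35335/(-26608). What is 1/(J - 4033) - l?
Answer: 574398784649/3899354904720 - I*√18046/16283135 ≈ 0.14731 - 8.25e-6*I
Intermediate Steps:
l = -35335/239472 (l = (35335/(-26608))/9 = (35335*(-1/26608))/9 = (⅑)*(-35335/26608) = -35335/239472 ≈ -0.14755)
J = I*√18046 (J = √(-18046) = I*√18046 ≈ 134.34*I)
1/(J - 4033) - l = 1/(I*√18046 - 4033) - 1*(-35335/239472) = 1/(-4033 + I*√18046) + 35335/239472 = 35335/239472 + 1/(-4033 + I*√18046)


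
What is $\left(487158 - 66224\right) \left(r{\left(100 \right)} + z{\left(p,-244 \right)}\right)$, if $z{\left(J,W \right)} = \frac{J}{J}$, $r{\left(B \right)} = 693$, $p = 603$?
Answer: $292128196$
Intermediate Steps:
$z{\left(J,W \right)} = 1$
$\left(487158 - 66224\right) \left(r{\left(100 \right)} + z{\left(p,-244 \right)}\right) = \left(487158 - 66224\right) \left(693 + 1\right) = 420934 \cdot 694 = 292128196$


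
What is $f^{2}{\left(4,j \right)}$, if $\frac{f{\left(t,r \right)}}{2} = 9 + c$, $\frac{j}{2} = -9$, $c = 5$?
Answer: $784$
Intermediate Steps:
$j = -18$ ($j = 2 \left(-9\right) = -18$)
$f{\left(t,r \right)} = 28$ ($f{\left(t,r \right)} = 2 \left(9 + 5\right) = 2 \cdot 14 = 28$)
$f^{2}{\left(4,j \right)} = 28^{2} = 784$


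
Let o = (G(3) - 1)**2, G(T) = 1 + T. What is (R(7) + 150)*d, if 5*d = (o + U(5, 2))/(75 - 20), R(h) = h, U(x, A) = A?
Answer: 157/25 ≈ 6.2800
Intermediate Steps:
o = 9 (o = ((1 + 3) - 1)**2 = (4 - 1)**2 = 3**2 = 9)
d = 1/25 (d = ((9 + 2)/(75 - 20))/5 = (11/55)/5 = (11*(1/55))/5 = (1/5)*(1/5) = 1/25 ≈ 0.040000)
(R(7) + 150)*d = (7 + 150)*(1/25) = 157*(1/25) = 157/25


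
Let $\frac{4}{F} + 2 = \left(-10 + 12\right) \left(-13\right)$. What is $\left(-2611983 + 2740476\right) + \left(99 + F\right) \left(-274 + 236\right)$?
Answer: $\frac{873155}{7} \approx 1.2474 \cdot 10^{5}$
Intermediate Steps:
$F = - \frac{1}{7}$ ($F = \frac{4}{-2 + \left(-10 + 12\right) \left(-13\right)} = \frac{4}{-2 + 2 \left(-13\right)} = \frac{4}{-2 - 26} = \frac{4}{-28} = 4 \left(- \frac{1}{28}\right) = - \frac{1}{7} \approx -0.14286$)
$\left(-2611983 + 2740476\right) + \left(99 + F\right) \left(-274 + 236\right) = \left(-2611983 + 2740476\right) + \left(99 - \frac{1}{7}\right) \left(-274 + 236\right) = 128493 + \frac{692}{7} \left(-38\right) = 128493 - \frac{26296}{7} = \frac{873155}{7}$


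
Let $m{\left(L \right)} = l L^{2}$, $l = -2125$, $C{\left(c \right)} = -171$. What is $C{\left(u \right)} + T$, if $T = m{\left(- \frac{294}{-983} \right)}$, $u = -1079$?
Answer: $- \frac{348911919}{966289} \approx -361.08$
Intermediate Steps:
$m{\left(L \right)} = - 2125 L^{2}$
$T = - \frac{183676500}{966289}$ ($T = - 2125 \left(- \frac{294}{-983}\right)^{2} = - 2125 \left(\left(-294\right) \left(- \frac{1}{983}\right)\right)^{2} = - 2125 \left(\frac{294}{983}\right)^{2} = \left(-2125\right) \frac{86436}{966289} = - \frac{183676500}{966289} \approx -190.08$)
$C{\left(u \right)} + T = -171 - \frac{183676500}{966289} = - \frac{348911919}{966289}$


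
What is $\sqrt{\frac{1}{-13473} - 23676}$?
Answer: $\frac{i \sqrt{477523163253}}{4491} \approx 153.87 i$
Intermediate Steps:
$\sqrt{\frac{1}{-13473} - 23676} = \sqrt{- \frac{1}{13473} - 23676} = \sqrt{- \frac{318986749}{13473}} = \frac{i \sqrt{477523163253}}{4491}$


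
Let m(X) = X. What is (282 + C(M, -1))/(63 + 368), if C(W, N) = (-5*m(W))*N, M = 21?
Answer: 387/431 ≈ 0.89791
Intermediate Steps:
C(W, N) = -5*N*W (C(W, N) = (-5*W)*N = -5*N*W)
(282 + C(M, -1))/(63 + 368) = (282 - 5*(-1)*21)/(63 + 368) = (282 + 105)/431 = 387*(1/431) = 387/431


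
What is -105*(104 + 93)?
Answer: -20685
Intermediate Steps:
-105*(104 + 93) = -105*197 = -20685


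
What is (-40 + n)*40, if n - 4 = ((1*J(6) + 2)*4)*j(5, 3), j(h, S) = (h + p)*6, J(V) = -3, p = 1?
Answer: -7200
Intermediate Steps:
j(h, S) = 6 + 6*h (j(h, S) = (h + 1)*6 = (1 + h)*6 = 6 + 6*h)
n = -140 (n = 4 + ((1*(-3) + 2)*4)*(6 + 6*5) = 4 + ((-3 + 2)*4)*(6 + 30) = 4 - 1*4*36 = 4 - 4*36 = 4 - 144 = -140)
(-40 + n)*40 = (-40 - 140)*40 = -180*40 = -7200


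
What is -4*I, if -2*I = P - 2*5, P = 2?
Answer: -16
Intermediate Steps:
I = 4 (I = -(2 - 2*5)/2 = -(2 - 10)/2 = -1/2*(-8) = 4)
-4*I = -4*4 = -16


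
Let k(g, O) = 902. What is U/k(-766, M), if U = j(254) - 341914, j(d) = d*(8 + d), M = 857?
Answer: -137683/451 ≈ -305.28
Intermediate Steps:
U = -275366 (U = 254*(8 + 254) - 341914 = 254*262 - 341914 = 66548 - 341914 = -275366)
U/k(-766, M) = -275366/902 = -275366*1/902 = -137683/451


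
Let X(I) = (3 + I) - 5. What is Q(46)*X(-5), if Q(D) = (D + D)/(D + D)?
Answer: -7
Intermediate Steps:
Q(D) = 1 (Q(D) = (2*D)/((2*D)) = (2*D)*(1/(2*D)) = 1)
X(I) = -2 + I
Q(46)*X(-5) = 1*(-2 - 5) = 1*(-7) = -7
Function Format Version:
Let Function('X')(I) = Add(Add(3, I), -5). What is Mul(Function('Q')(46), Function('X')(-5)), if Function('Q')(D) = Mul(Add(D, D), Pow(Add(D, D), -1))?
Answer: -7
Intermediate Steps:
Function('Q')(D) = 1 (Function('Q')(D) = Mul(Mul(2, D), Pow(Mul(2, D), -1)) = Mul(Mul(2, D), Mul(Rational(1, 2), Pow(D, -1))) = 1)
Function('X')(I) = Add(-2, I)
Mul(Function('Q')(46), Function('X')(-5)) = Mul(1, Add(-2, -5)) = Mul(1, -7) = -7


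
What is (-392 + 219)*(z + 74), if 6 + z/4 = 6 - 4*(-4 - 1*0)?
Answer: -23874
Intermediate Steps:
z = 64 (z = -24 + 4*(6 - 4*(-4 - 1*0)) = -24 + 4*(6 - 4*(-4 + 0)) = -24 + 4*(6 - 4*(-4)) = -24 + 4*(6 + 16) = -24 + 4*22 = -24 + 88 = 64)
(-392 + 219)*(z + 74) = (-392 + 219)*(64 + 74) = -173*138 = -23874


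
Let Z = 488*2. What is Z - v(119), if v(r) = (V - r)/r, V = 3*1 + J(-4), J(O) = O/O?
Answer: 116259/119 ≈ 976.97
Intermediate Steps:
J(O) = 1
V = 4 (V = 3*1 + 1 = 3 + 1 = 4)
Z = 976
v(r) = (4 - r)/r
Z - v(119) = 976 - (4 - 1*119)/119 = 976 - (4 - 119)/119 = 976 - (-115)/119 = 976 - 1*(-115/119) = 976 + 115/119 = 116259/119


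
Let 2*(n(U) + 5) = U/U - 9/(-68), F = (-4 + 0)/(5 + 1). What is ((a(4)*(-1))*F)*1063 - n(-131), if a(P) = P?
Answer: 1158353/408 ≈ 2839.1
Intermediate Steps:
F = -⅔ (F = -4/6 = -4*⅙ = -⅔ ≈ -0.66667)
n(U) = -603/136 (n(U) = -5 + (U/U - 9/(-68))/2 = -5 + (1 - 9*(-1/68))/2 = -5 + (1 + 9/68)/2 = -5 + (½)*(77/68) = -5 + 77/136 = -603/136)
((a(4)*(-1))*F)*1063 - n(-131) = ((4*(-1))*(-⅔))*1063 - 1*(-603/136) = -4*(-⅔)*1063 + 603/136 = (8/3)*1063 + 603/136 = 8504/3 + 603/136 = 1158353/408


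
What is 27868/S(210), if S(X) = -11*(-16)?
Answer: 6967/44 ≈ 158.34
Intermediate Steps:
S(X) = 176
27868/S(210) = 27868/176 = 27868*(1/176) = 6967/44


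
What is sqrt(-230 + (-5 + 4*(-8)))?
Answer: I*sqrt(267) ≈ 16.34*I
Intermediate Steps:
sqrt(-230 + (-5 + 4*(-8))) = sqrt(-230 + (-5 - 32)) = sqrt(-230 - 37) = sqrt(-267) = I*sqrt(267)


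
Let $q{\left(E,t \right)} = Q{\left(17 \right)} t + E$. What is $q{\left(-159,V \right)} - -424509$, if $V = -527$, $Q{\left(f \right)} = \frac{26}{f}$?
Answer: $423544$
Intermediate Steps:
$q{\left(E,t \right)} = E + \frac{26 t}{17}$ ($q{\left(E,t \right)} = \frac{26}{17} t + E = 26 \cdot \frac{1}{17} t + E = \frac{26 t}{17} + E = E + \frac{26 t}{17}$)
$q{\left(-159,V \right)} - -424509 = \left(-159 + \frac{26}{17} \left(-527\right)\right) - -424509 = \left(-159 - 806\right) + 424509 = -965 + 424509 = 423544$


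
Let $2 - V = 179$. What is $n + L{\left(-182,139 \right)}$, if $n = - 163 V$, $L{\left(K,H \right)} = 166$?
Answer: $29017$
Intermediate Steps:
$V = -177$ ($V = 2 - 179 = -177$)
$n = 28851$ ($n = \left(-163\right) \left(-177\right) = 28851$)
$n + L{\left(-182,139 \right)} = 28851 + 166 = 29017$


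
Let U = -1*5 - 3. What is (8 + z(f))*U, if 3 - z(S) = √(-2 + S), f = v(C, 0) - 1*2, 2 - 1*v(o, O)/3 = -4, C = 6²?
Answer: -88 + 8*√14 ≈ -58.067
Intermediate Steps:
C = 36
v(o, O) = 18 (v(o, O) = 6 - 3*(-4) = 6 + 12 = 18)
f = 16 (f = 18 - 1*2 = 18 - 2 = 16)
z(S) = 3 - √(-2 + S)
U = -8 (U = -5 - 3 = -8)
(8 + z(f))*U = (8 + (3 - √(-2 + 16)))*(-8) = (8 + (3 - √14))*(-8) = (11 - √14)*(-8) = -88 + 8*√14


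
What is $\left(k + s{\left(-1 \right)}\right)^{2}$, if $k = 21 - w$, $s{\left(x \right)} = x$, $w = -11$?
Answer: $961$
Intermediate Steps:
$k = 32$ ($k = 21 - -11 = 21 + 11 = 32$)
$\left(k + s{\left(-1 \right)}\right)^{2} = \left(32 - 1\right)^{2} = 31^{2} = 961$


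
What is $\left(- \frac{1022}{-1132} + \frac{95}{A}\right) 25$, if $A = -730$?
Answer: $\frac{399075}{20659} \approx 19.317$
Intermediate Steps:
$\left(- \frac{1022}{-1132} + \frac{95}{A}\right) 25 = \left(- \frac{1022}{-1132} + \frac{95}{-730}\right) 25 = \left(\left(-1022\right) \left(- \frac{1}{1132}\right) + 95 \left(- \frac{1}{730}\right)\right) 25 = \left(\frac{511}{566} - \frac{19}{146}\right) 25 = \frac{15963}{20659} \cdot 25 = \frac{399075}{20659}$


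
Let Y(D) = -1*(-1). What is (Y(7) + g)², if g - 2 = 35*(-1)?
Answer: 1024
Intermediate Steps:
Y(D) = 1
g = -33 (g = 2 + 35*(-1) = 2 - 35 = -33)
(Y(7) + g)² = (1 - 33)² = (-32)² = 1024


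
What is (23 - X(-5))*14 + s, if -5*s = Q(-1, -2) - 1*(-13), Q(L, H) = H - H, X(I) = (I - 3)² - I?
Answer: -3233/5 ≈ -646.60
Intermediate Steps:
X(I) = (-3 + I)² - I
Q(L, H) = 0
s = -13/5 (s = -(0 - 1*(-13))/5 = -(0 + 13)/5 = -⅕*13 = -13/5 ≈ -2.6000)
(23 - X(-5))*14 + s = (23 - ((-3 - 5)² - 1*(-5)))*14 - 13/5 = (23 - ((-8)² + 5))*14 - 13/5 = (23 - (64 + 5))*14 - 13/5 = (23 - 1*69)*14 - 13/5 = (23 - 69)*14 - 13/5 = -46*14 - 13/5 = -644 - 13/5 = -3233/5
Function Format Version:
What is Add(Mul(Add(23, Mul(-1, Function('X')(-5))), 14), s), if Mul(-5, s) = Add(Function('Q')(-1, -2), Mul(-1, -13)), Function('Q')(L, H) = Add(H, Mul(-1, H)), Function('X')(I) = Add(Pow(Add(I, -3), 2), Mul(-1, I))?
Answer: Rational(-3233, 5) ≈ -646.60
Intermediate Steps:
Function('X')(I) = Add(Pow(Add(-3, I), 2), Mul(-1, I))
Function('Q')(L, H) = 0
s = Rational(-13, 5) (s = Mul(Rational(-1, 5), Add(0, Mul(-1, -13))) = Mul(Rational(-1, 5), Add(0, 13)) = Mul(Rational(-1, 5), 13) = Rational(-13, 5) ≈ -2.6000)
Add(Mul(Add(23, Mul(-1, Function('X')(-5))), 14), s) = Add(Mul(Add(23, Mul(-1, Add(Pow(Add(-3, -5), 2), Mul(-1, -5)))), 14), Rational(-13, 5)) = Add(Mul(Add(23, Mul(-1, Add(Pow(-8, 2), 5))), 14), Rational(-13, 5)) = Add(Mul(Add(23, Mul(-1, Add(64, 5))), 14), Rational(-13, 5)) = Add(Mul(Add(23, Mul(-1, 69)), 14), Rational(-13, 5)) = Add(Mul(Add(23, -69), 14), Rational(-13, 5)) = Add(Mul(-46, 14), Rational(-13, 5)) = Add(-644, Rational(-13, 5)) = Rational(-3233, 5)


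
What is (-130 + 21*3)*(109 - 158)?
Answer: 3283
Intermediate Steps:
(-130 + 21*3)*(109 - 158) = (-130 + 63)*(-49) = -67*(-49) = 3283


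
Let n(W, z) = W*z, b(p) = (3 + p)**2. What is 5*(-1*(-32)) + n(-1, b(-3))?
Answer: 160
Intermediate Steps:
5*(-1*(-32)) + n(-1, b(-3)) = 5*(-1*(-32)) - (3 - 3)**2 = 5*32 - 1*0**2 = 160 - 1*0 = 160 + 0 = 160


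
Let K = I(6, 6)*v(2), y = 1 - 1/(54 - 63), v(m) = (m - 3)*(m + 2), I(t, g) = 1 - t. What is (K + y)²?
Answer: 36100/81 ≈ 445.68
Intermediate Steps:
v(m) = (-3 + m)*(2 + m)
y = 10/9 (y = 1 - 1/(-9) = 1 - 1*(-⅑) = 1 + ⅑ = 10/9 ≈ 1.1111)
K = 20 (K = (1 - 1*6)*(-6 + 2² - 1*2) = (1 - 6)*(-6 + 4 - 2) = -5*(-4) = 20)
(K + y)² = (20 + 10/9)² = (190/9)² = 36100/81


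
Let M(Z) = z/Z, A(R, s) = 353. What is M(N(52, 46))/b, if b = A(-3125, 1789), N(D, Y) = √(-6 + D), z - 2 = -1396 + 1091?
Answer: -303*√46/16238 ≈ -0.12656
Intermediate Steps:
z = -303 (z = 2 + (-1396 + 1091) = 2 - 305 = -303)
b = 353
M(Z) = -303/Z
M(N(52, 46))/b = -303/√(-6 + 52)/353 = -303*√46/46*(1/353) = -303*√46/16238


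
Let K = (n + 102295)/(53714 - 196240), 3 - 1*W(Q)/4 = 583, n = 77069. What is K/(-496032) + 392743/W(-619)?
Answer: -36153555823497/213565234180 ≈ -169.29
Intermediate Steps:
W(Q) = -2320 (W(Q) = 12 - 4*583 = 12 - 2332 = -2320)
K = -89682/71263 (K = (77069 + 102295)/(53714 - 196240) = 179364/(-142526) = 179364*(-1/142526) = -89682/71263 ≈ -1.2585)
K/(-496032) + 392743/W(-619) = -89682/71263/(-496032) + 392743/(-2320) = -89682/71263*(-1/496032) + 392743*(-1/2320) = 14947/5891454736 - 392743/2320 = -36153555823497/213565234180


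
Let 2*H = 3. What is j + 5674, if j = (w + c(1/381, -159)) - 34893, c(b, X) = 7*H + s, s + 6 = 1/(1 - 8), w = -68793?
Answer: -1372107/14 ≈ -98008.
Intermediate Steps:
H = 3/2 (H = (½)*3 = 3/2 ≈ 1.5000)
s = -43/7 (s = -6 + 1/(1 - 8) = -6 + 1/(-7) = -6 - ⅐ = -43/7 ≈ -6.1429)
c(b, X) = 61/14 (c(b, X) = 7*(3/2) - 43/7 = 21/2 - 43/7 = 61/14)
j = -1451543/14 (j = (-68793 + 61/14) - 34893 = -963041/14 - 34893 = -1451543/14 ≈ -1.0368e+5)
j + 5674 = -1451543/14 + 5674 = -1372107/14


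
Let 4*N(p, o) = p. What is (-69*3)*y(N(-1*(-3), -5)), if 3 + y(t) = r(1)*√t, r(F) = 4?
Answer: 621 - 414*√3 ≈ -96.069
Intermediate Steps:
N(p, o) = p/4
y(t) = -3 + 4*√t
(-69*3)*y(N(-1*(-3), -5)) = (-69*3)*(-3 + 4*√((-1*(-3))/4)) = -207*(-3 + 4*√((¼)*3)) = -207*(-3 + 4*√(¾)) = -207*(-3 + 4*(√3/2)) = -207*(-3 + 2*√3) = 621 - 414*√3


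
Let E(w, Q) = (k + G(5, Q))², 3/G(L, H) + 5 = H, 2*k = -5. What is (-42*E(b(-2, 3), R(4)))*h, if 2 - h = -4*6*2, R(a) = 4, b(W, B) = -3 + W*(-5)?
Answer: -63525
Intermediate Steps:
b(W, B) = -3 - 5*W
k = -5/2 (k = (½)*(-5) = -5/2 ≈ -2.5000)
G(L, H) = 3/(-5 + H)
h = 50 (h = 2 - (-4*6)*2 = 2 - (-24)*2 = 2 - 1*(-48) = 2 + 48 = 50)
E(w, Q) = (-5/2 + 3/(-5 + Q))²
(-42*E(b(-2, 3), R(4)))*h = -21*(-31 + 5*4)²/(2*(-5 + 4)²)*50 = -21*(-31 + 20)²/(2*(-1)²)*50 = -21*(-11)²/2*50 = -21*121/2*50 = -42*121/4*50 = -2541/2*50 = -63525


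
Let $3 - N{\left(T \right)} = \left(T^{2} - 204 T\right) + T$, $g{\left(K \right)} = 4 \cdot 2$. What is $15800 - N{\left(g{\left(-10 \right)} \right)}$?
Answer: $14237$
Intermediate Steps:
$g{\left(K \right)} = 8$
$N{\left(T \right)} = 3 - T^{2} + 203 T$ ($N{\left(T \right)} = 3 - \left(\left(T^{2} - 204 T\right) + T\right) = 3 - \left(T^{2} - 203 T\right) = 3 - T^{2} + 203 T$)
$15800 - N{\left(g{\left(-10 \right)} \right)} = 15800 - \left(3 - 8^{2} + 203 \cdot 8\right) = 15800 - \left(3 - 64 + 1624\right) = 15800 - 1563 = 14237$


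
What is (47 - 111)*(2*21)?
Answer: -2688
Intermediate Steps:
(47 - 111)*(2*21) = -64*42 = -2688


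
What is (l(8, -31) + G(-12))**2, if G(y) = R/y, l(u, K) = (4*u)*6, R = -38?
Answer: 1371241/36 ≈ 38090.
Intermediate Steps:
l(u, K) = 24*u
G(y) = -38/y
(l(8, -31) + G(-12))**2 = (24*8 - 38/(-12))**2 = (192 - 38*(-1/12))**2 = (192 + 19/6)**2 = (1171/6)**2 = 1371241/36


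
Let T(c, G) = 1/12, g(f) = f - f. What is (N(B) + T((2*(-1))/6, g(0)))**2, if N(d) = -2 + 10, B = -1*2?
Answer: 9409/144 ≈ 65.340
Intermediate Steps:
g(f) = 0
T(c, G) = 1/12
B = -2
N(d) = 8
(N(B) + T((2*(-1))/6, g(0)))**2 = (8 + 1/12)**2 = (97/12)**2 = 9409/144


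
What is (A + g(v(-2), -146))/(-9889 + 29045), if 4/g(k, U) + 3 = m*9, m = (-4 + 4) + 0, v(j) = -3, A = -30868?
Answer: -23152/14367 ≈ -1.6115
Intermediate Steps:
m = 0 (m = 0 + 0 = 0)
g(k, U) = -4/3 (g(k, U) = 4/(-3 + 0*9) = 4/(-3 + 0) = 4/(-3) = 4*(-⅓) = -4/3)
(A + g(v(-2), -146))/(-9889 + 29045) = (-30868 - 4/3)/(-9889 + 29045) = -92608/3/19156 = -92608/3*1/19156 = -23152/14367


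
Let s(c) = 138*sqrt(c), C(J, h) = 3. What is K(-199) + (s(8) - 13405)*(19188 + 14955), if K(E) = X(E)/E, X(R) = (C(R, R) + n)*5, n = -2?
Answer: -91079696090/199 + 9423468*sqrt(2) ≈ -4.4436e+8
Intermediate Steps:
X(R) = 5 (X(R) = (3 - 2)*5 = 1*5 = 5)
K(E) = 5/E
K(-199) + (s(8) - 13405)*(19188 + 14955) = 5/(-199) + (138*sqrt(8) - 13405)*(19188 + 14955) = 5*(-1/199) + (138*(2*sqrt(2)) - 13405)*34143 = -5/199 + (276*sqrt(2) - 13405)*34143 = -5/199 + (-13405 + 276*sqrt(2))*34143 = -5/199 + (-457686915 + 9423468*sqrt(2)) = -91079696090/199 + 9423468*sqrt(2)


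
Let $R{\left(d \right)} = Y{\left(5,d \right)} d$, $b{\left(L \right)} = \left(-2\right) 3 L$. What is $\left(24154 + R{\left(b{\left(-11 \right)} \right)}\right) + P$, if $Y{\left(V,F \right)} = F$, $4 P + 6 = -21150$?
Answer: $23221$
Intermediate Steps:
$P = -5289$ ($P = - \frac{3}{2} + \frac{1}{4} \left(-21150\right) = - \frac{3}{2} - \frac{10575}{2} = -5289$)
$b{\left(L \right)} = - 6 L$
$R{\left(d \right)} = d^{2}$ ($R{\left(d \right)} = d d = d^{2}$)
$\left(24154 + R{\left(b{\left(-11 \right)} \right)}\right) + P = \left(24154 + \left(\left(-6\right) \left(-11\right)\right)^{2}\right) - 5289 = \left(24154 + 66^{2}\right) - 5289 = \left(24154 + 4356\right) - 5289 = 28510 - 5289 = 23221$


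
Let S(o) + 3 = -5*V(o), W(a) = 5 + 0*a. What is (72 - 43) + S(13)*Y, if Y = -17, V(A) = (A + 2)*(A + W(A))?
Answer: 23030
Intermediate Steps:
W(a) = 5 (W(a) = 5 + 0 = 5)
V(A) = (2 + A)*(5 + A) (V(A) = (A + 2)*(A + 5) = (2 + A)*(5 + A))
S(o) = -53 - 35*o - 5*o² (S(o) = -3 - 5*(10 + o² + 7*o) = -3 + (-50 - 35*o - 5*o²) = -53 - 35*o - 5*o²)
(72 - 43) + S(13)*Y = (72 - 43) + (-53 - 35*13 - 5*13²)*(-17) = 29 + (-53 - 455 - 5*169)*(-17) = 29 + (-53 - 455 - 845)*(-17) = 29 - 1353*(-17) = 29 + 23001 = 23030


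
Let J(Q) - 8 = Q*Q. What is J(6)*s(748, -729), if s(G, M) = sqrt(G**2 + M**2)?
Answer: 44*sqrt(1090945) ≈ 45957.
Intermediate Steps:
J(Q) = 8 + Q**2 (J(Q) = 8 + Q*Q = 8 + Q**2)
J(6)*s(748, -729) = (8 + 6**2)*sqrt(748**2 + (-729)**2) = (8 + 36)*sqrt(559504 + 531441) = 44*sqrt(1090945)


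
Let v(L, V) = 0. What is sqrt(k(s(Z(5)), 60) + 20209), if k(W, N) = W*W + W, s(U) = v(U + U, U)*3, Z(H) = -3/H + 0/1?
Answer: sqrt(20209) ≈ 142.16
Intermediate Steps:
Z(H) = -3/H (Z(H) = -3/H + 0*1 = -3/H + 0 = -3/H)
s(U) = 0 (s(U) = 0*3 = 0)
k(W, N) = W + W**2 (k(W, N) = W**2 + W = W + W**2)
sqrt(k(s(Z(5)), 60) + 20209) = sqrt(0*(1 + 0) + 20209) = sqrt(0*1 + 20209) = sqrt(0 + 20209) = sqrt(20209)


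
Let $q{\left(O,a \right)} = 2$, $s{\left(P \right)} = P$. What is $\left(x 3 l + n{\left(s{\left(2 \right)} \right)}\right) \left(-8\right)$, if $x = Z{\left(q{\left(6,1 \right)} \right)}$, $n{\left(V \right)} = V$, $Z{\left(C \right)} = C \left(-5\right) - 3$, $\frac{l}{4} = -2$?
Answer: $-2512$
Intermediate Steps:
$l = -8$ ($l = 4 \left(-2\right) = -8$)
$Z{\left(C \right)} = -3 - 5 C$ ($Z{\left(C \right)} = - 5 C - 3 = -3 - 5 C$)
$x = -13$ ($x = -3 - 10 = -13$)
$\left(x 3 l + n{\left(s{\left(2 \right)} \right)}\right) \left(-8\right) = \left(\left(-13\right) 3 \left(-8\right) + 2\right) \left(-8\right) = \left(\left(-39\right) \left(-8\right) + 2\right) \left(-8\right) = \left(312 + 2\right) \left(-8\right) = 314 \left(-8\right) = -2512$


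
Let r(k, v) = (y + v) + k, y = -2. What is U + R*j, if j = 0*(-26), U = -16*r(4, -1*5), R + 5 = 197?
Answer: 48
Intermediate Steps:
r(k, v) = -2 + k + v (r(k, v) = (-2 + v) + k = -2 + k + v)
R = 192 (R = -5 + 197 = 192)
U = 48 (U = -16*(-2 + 4 - 1*5) = -16*(-2 + 4 - 5) = -16*(-3) = 48)
j = 0
U + R*j = 48 + 192*0 = 48 + 0 = 48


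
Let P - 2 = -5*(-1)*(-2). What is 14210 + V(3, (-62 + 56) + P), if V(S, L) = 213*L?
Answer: 11228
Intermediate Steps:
P = -8 (P = 2 - 5*(-1)*(-2) = 2 + 5*(-2) = 2 - 10 = -8)
14210 + V(3, (-62 + 56) + P) = 14210 + 213*((-62 + 56) - 8) = 14210 + 213*(-6 - 8) = 14210 + 213*(-14) = 14210 - 2982 = 11228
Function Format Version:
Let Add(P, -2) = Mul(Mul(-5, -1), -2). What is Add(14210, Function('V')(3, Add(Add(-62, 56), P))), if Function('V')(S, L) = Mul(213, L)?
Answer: 11228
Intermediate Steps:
P = -8 (P = Add(2, Mul(Mul(-5, -1), -2)) = Add(2, Mul(5, -2)) = Add(2, -10) = -8)
Add(14210, Function('V')(3, Add(Add(-62, 56), P))) = Add(14210, Mul(213, Add(Add(-62, 56), -8))) = Add(14210, Mul(213, Add(-6, -8))) = Add(14210, Mul(213, -14)) = Add(14210, -2982) = 11228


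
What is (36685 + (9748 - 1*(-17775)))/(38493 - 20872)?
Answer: 64208/17621 ≈ 3.6438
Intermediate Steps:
(36685 + (9748 - 1*(-17775)))/(38493 - 20872) = (36685 + (9748 + 17775))/17621 = (36685 + 27523)*(1/17621) = 64208*(1/17621) = 64208/17621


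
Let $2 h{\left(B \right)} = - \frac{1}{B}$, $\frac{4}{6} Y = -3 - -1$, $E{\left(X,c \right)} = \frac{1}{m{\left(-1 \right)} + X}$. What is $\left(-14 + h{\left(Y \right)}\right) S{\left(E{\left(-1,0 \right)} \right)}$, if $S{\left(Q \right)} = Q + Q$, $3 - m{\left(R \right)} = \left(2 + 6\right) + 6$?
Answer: $\frac{83}{36} \approx 2.3056$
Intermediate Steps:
$m{\left(R \right)} = -11$ ($m{\left(R \right)} = 3 - \left(\left(2 + 6\right) + 6\right) = 3 - \left(8 + 6\right) = 3 - 14 = -11$)
$E{\left(X,c \right)} = \frac{1}{-11 + X}$
$S{\left(Q \right)} = 2 Q$
$Y = -3$ ($Y = \frac{3 \left(-3 - -1\right)}{2} = \frac{3 \left(-3 + 1\right)}{2} = \frac{3}{2} \left(-2\right) = -3$)
$h{\left(B \right)} = - \frac{1}{2 B}$ ($h{\left(B \right)} = \frac{\left(-1\right) \frac{1}{B}}{2} = - \frac{1}{2 B}$)
$\left(-14 + h{\left(Y \right)}\right) S{\left(E{\left(-1,0 \right)} \right)} = \left(-14 - \frac{1}{2 \left(-3\right)}\right) \frac{2}{-11 - 1} = \left(-14 - - \frac{1}{6}\right) \frac{2}{-12} = \left(-14 + \frac{1}{6}\right) 2 \left(- \frac{1}{12}\right) = \left(- \frac{83}{6}\right) \left(- \frac{1}{6}\right) = \frac{83}{36}$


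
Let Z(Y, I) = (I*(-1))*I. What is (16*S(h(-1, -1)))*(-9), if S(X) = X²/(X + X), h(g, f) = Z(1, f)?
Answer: 72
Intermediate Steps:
Z(Y, I) = -I² (Z(Y, I) = (-I)*I = -I²)
h(g, f) = -f²
S(X) = X/2 (S(X) = X²/((2*X)) = (1/(2*X))*X² = X/2)
(16*S(h(-1, -1)))*(-9) = (16*((-1*(-1)²)/2))*(-9) = (16*((-1*1)/2))*(-9) = (16*((½)*(-1)))*(-9) = (16*(-½))*(-9) = -8*(-9) = 72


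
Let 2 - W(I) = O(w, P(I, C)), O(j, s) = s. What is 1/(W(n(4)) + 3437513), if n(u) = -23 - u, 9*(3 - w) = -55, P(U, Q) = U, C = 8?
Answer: 1/3437542 ≈ 2.9091e-7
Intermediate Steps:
w = 82/9 (w = 3 - ⅑*(-55) = 3 + 55/9 = 82/9 ≈ 9.1111)
W(I) = 2 - I
1/(W(n(4)) + 3437513) = 1/((2 - (-23 - 1*4)) + 3437513) = 1/((2 - (-23 - 4)) + 3437513) = 1/((2 - 1*(-27)) + 3437513) = 1/((2 + 27) + 3437513) = 1/(29 + 3437513) = 1/3437542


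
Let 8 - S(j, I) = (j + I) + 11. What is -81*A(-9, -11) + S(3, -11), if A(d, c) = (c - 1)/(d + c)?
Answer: -218/5 ≈ -43.600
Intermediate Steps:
S(j, I) = -3 - I - j (S(j, I) = 8 - ((j + I) + 11) = 8 - ((I + j) + 11) = 8 - (11 + I + j) = 8 + (-11 - I - j) = -3 - I - j)
A(d, c) = (-1 + c)/(c + d)
-81*A(-9, -11) + S(3, -11) = -81*(-1 - 11)/(-11 - 9) + (-3 - 1*(-11) - 1*3) = -81*(-12)/(-20) + (-3 + 11 - 3) = -(-81)*(-12)/20 + 5 = -81*⅗ + 5 = -243/5 + 5 = -218/5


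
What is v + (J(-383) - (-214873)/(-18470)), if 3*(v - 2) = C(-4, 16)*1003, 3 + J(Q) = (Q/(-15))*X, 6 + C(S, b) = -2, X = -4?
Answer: -51520839/18470 ≈ -2789.4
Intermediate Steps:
C(S, b) = -8 (C(S, b) = -6 - 2 = -8)
J(Q) = -3 + 4*Q/15 (J(Q) = -3 + (Q/(-15))*(-4) = -3 + (Q*(-1/15))*(-4) = -3 - Q/15*(-4) = -3 + 4*Q/15)
v = -8018/3 (v = 2 + (-8*1003)/3 = 2 + (⅓)*(-8024) = 2 - 8024/3 = -8018/3 ≈ -2672.7)
v + (J(-383) - (-214873)/(-18470)) = -8018/3 + ((-3 + (4/15)*(-383)) - (-214873)/(-18470)) = -8018/3 + ((-3 - 1532/15) - (-214873)*(-1)/18470) = -8018/3 + (-1577/15 - 1*214873/18470) = -8018/3 + (-1577/15 - 214873/18470) = -8018/3 - 6470057/55410 = -51520839/18470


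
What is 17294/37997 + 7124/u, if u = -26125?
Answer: 181115122/992671625 ≈ 0.18245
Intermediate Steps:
17294/37997 + 7124/u = 17294/37997 + 7124/(-26125) = 17294*(1/37997) + 7124*(-1/26125) = 17294/37997 - 7124/26125 = 181115122/992671625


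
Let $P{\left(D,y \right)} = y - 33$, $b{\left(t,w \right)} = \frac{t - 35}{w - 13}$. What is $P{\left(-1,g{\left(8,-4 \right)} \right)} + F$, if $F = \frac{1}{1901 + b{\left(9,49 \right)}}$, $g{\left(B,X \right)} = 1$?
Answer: $- \frac{1094542}{34205} \approx -31.999$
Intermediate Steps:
$b{\left(t,w \right)} = \frac{-35 + t}{-13 + w}$
$P{\left(D,y \right)} = -33 + y$
$F = \frac{18}{34205}$ ($F = \frac{1}{1901 + \frac{-35 + 9}{-13 + 49}} = \frac{1}{1901 + \frac{1}{36} \left(-26\right)} = \frac{1}{1901 - \frac{13}{18}} = \frac{1}{\frac{34205}{18}} = \frac{18}{34205} \approx 0.00052624$)
$P{\left(-1,g{\left(8,-4 \right)} \right)} + F = \left(-33 + 1\right) + \frac{18}{34205} = -32 + \frac{18}{34205} = - \frac{1094542}{34205}$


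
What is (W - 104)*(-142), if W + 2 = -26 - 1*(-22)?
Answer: 15620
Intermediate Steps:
W = -6 (W = -2 + (-26 - 1*(-22)) = -2 + (-26 + 22) = -2 - 4 = -6)
(W - 104)*(-142) = (-6 - 104)*(-142) = -110*(-142) = 15620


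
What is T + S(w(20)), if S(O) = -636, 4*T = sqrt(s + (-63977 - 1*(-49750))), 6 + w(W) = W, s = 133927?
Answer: -636 + 15*sqrt(133)/2 ≈ -549.51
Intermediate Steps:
w(W) = -6 + W
T = 15*sqrt(133)/2 (T = sqrt(133927 + (-63977 - 1*(-49750)))/4 = sqrt(133927 + (-63977 + 49750))/4 = sqrt(133927 - 14227)/4 = sqrt(119700)/4 = (30*sqrt(133))/4 = 15*sqrt(133)/2 ≈ 86.494)
T + S(w(20)) = 15*sqrt(133)/2 - 636 = -636 + 15*sqrt(133)/2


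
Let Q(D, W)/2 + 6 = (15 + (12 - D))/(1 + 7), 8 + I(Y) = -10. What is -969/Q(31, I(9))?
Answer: 969/13 ≈ 74.538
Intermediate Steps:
I(Y) = -18 (I(Y) = -8 - 10 = -18)
Q(D, W) = -21/4 - D/4 (Q(D, W) = -12 + 2*((15 + (12 - D))/(1 + 7)) = -12 + 2*((27 - D)/8) = -12 + 2*((27 - D)*(⅛)) = -12 + 2*(27/8 - D/8) = -12 + (27/4 - D/4) = -21/4 - D/4)
-969/Q(31, I(9)) = -969/(-21/4 - ¼*31) = -969/(-21/4 - 31/4) = -969/(-13) = -969*(-1/13) = 969/13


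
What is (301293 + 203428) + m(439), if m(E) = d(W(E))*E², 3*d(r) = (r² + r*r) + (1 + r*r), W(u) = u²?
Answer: 21473773907370967/3 ≈ 7.1579e+15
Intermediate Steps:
d(r) = ⅓ + r² (d(r) = ((r² + r*r) + (1 + r*r))/3 = ((r² + r²) + (1 + r²))/3 = (2*r² + (1 + r²))/3 = (1 + 3*r²)/3 = ⅓ + r²)
m(E) = E²*(⅓ + E⁴) (m(E) = (⅓ + (E²)²)*E² = (⅓ + E⁴)*E² = E²*(⅓ + E⁴))
(301293 + 203428) + m(439) = (301293 + 203428) + (439⁶ + (⅓)*439²) = 504721 + (7157924635221361 + (⅓)*192721) = 504721 + (7157924635221361 + 192721/3) = 504721 + 21473773905856804/3 = 21473773907370967/3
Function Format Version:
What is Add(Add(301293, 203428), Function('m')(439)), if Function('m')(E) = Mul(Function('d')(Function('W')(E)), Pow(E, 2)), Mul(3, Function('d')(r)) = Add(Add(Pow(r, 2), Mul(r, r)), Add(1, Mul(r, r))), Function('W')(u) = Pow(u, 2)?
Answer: Rational(21473773907370967, 3) ≈ 7.1579e+15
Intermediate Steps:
Function('d')(r) = Add(Rational(1, 3), Pow(r, 2)) (Function('d')(r) = Mul(Rational(1, 3), Add(Add(Pow(r, 2), Mul(r, r)), Add(1, Mul(r, r)))) = Mul(Rational(1, 3), Add(Add(Pow(r, 2), Pow(r, 2)), Add(1, Pow(r, 2)))) = Mul(Rational(1, 3), Add(Mul(2, Pow(r, 2)), Add(1, Pow(r, 2)))) = Mul(Rational(1, 3), Add(1, Mul(3, Pow(r, 2)))) = Add(Rational(1, 3), Pow(r, 2)))
Function('m')(E) = Mul(Pow(E, 2), Add(Rational(1, 3), Pow(E, 4))) (Function('m')(E) = Mul(Add(Rational(1, 3), Pow(Pow(E, 2), 2)), Pow(E, 2)) = Mul(Add(Rational(1, 3), Pow(E, 4)), Pow(E, 2)) = Mul(Pow(E, 2), Add(Rational(1, 3), Pow(E, 4))))
Add(Add(301293, 203428), Function('m')(439)) = Add(Add(301293, 203428), Add(Pow(439, 6), Mul(Rational(1, 3), Pow(439, 2)))) = Add(504721, Add(7157924635221361, Mul(Rational(1, 3), 192721))) = Add(504721, Add(7157924635221361, Rational(192721, 3))) = Add(504721, Rational(21473773905856804, 3)) = Rational(21473773907370967, 3)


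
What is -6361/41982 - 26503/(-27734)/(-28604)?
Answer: -2523657584621/16652230325976 ≈ -0.15155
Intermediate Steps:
-6361/41982 - 26503/(-27734)/(-28604) = -6361*1/41982 - 26503*(-1/27734)*(-1/28604) = -6361/41982 + (26503/27734)*(-1/28604) = -6361/41982 - 26503/793303336 = -2523657584621/16652230325976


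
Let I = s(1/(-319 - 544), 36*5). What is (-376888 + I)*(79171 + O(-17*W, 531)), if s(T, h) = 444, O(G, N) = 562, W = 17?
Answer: -30015009452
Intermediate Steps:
I = 444
(-376888 + I)*(79171 + O(-17*W, 531)) = (-376888 + 444)*(79171 + 562) = -376444*79733 = -30015009452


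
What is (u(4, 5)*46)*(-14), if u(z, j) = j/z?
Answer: -805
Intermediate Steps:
(u(4, 5)*46)*(-14) = ((5/4)*46)*(-14) = (115/2)*(-14) = -805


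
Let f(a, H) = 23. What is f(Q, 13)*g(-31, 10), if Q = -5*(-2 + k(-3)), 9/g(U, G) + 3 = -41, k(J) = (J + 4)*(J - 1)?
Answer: -207/44 ≈ -4.7045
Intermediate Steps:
k(J) = (-1 + J)*(4 + J) (k(J) = (4 + J)*(-1 + J) = (-1 + J)*(4 + J))
g(U, G) = -9/44 (g(U, G) = 9/(-3 - 41) = 9/(-44) = 9*(-1/44) = -9/44)
Q = 30 (Q = -5*(-2 + (-4 + (-3)² + 3*(-3))) = -5*(-2 + (-4 + 9 - 9)) = -5*(-2 - 4) = -5*(-6) = 30)
f(Q, 13)*g(-31, 10) = 23*(-9/44) = -207/44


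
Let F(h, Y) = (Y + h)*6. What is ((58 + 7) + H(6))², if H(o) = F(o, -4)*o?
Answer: 18769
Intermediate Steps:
F(h, Y) = 6*Y + 6*h
H(o) = o*(-24 + 6*o) (H(o) = (6*(-4) + 6*o)*o = (-24 + 6*o)*o = o*(-24 + 6*o))
((58 + 7) + H(6))² = ((58 + 7) + 6*6*(-4 + 6))² = (65 + 6*6*2)² = (65 + 72)² = 137² = 18769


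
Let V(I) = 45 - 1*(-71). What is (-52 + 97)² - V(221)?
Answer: 1909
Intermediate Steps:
V(I) = 116 (V(I) = 45 + 71 = 116)
(-52 + 97)² - V(221) = (-52 + 97)² - 1*116 = 45² - 116 = 2025 - 116 = 1909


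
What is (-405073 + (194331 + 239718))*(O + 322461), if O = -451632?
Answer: -3742858896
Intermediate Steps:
(-405073 + (194331 + 239718))*(O + 322461) = (-405073 + (194331 + 239718))*(-451632 + 322461) = (-405073 + 434049)*(-129171) = 28976*(-129171) = -3742858896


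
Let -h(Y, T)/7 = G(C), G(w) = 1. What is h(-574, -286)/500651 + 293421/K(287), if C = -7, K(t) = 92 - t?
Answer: -48967172812/32542315 ≈ -1504.7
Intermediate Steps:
h(Y, T) = -7 (h(Y, T) = -7*1 = -7)
h(-574, -286)/500651 + 293421/K(287) = -7/500651 + 293421/(92 - 1*287) = -7*1/500651 + 293421/(92 - 287) = -7/500651 + 293421/(-195) = -7/500651 + 293421*(-1/195) = -7/500651 - 97807/65 = -48967172812/32542315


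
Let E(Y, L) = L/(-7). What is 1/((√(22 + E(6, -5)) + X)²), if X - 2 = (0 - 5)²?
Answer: 49/(189 + √1113)² ≈ 0.00099101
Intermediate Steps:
E(Y, L) = -L/7 (E(Y, L) = L*(-⅐) = -L/7)
X = 27 (X = 2 + (0 - 5)² = 2 + (-5)² = 2 + 25 = 27)
1/((√(22 + E(6, -5)) + X)²) = 1/((√(22 - ⅐*(-5)) + 27)²) = 1/((√(22 + 5/7) + 27)²) = 1/((√(159/7) + 27)²) = 1/((√1113/7 + 27)²) = 1/((27 + √1113/7)²) = (27 + √1113/7)⁻²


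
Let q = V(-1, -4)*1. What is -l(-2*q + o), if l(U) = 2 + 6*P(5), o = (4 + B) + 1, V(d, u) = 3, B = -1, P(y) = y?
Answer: -32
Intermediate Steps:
o = 4 (o = (4 - 1) + 1 = 3 + 1 = 4)
q = 3 (q = 3*1 = 3)
l(U) = 32 (l(U) = 2 + 6*5 = 2 + 30 = 32)
-l(-2*q + o) = -1*32 = -32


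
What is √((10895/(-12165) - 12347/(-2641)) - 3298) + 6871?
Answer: 6871 + I*√136010890166969946/6425553 ≈ 6871.0 + 57.395*I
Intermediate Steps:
√((10895/(-12165) - 12347/(-2641)) - 3298) + 6871 = √((10895*(-1/12165) - 12347*(-1/2641)) - 3298) + 6871 = √((-2179/2433 + 12347/2641) - 3298) + 6871 = √(24285512/6425553 - 3298) + 6871 = √(-21167188282/6425553) + 6871 = I*√136010890166969946/6425553 + 6871 = 6871 + I*√136010890166969946/6425553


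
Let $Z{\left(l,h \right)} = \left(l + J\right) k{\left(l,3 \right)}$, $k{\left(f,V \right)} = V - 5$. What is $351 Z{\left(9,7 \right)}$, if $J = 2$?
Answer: $-7722$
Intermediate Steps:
$k{\left(f,V \right)} = -5 + V$
$Z{\left(l,h \right)} = -4 - 2 l$ ($Z{\left(l,h \right)} = \left(l + 2\right) \left(-5 + 3\right) = \left(2 + l\right) \left(-2\right) = -4 - 2 l$)
$351 Z{\left(9,7 \right)} = 351 \left(-4 - 18\right) = 351 \left(-22\right) = -7722$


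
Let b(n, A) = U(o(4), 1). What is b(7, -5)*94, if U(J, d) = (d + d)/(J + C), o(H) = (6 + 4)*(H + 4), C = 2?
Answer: 94/41 ≈ 2.2927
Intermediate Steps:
o(H) = 40 + 10*H (o(H) = 10*(4 + H) = 40 + 10*H)
U(J, d) = 2*d/(2 + J) (U(J, d) = (d + d)/(J + 2) = (2*d)/(2 + J) = 2*d/(2 + J))
b(n, A) = 1/41 (b(n, A) = 2*1/(2 + (40 + 10*4)) = 2*1/(2 + (40 + 40)) = 2*1/(2 + 80) = 2*1/82 = 2*1*(1/82) = 1/41)
b(7, -5)*94 = (1/41)*94 = 94/41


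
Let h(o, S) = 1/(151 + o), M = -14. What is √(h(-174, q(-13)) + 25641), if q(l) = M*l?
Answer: √13564066/23 ≈ 160.13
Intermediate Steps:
q(l) = -14*l
√(h(-174, q(-13)) + 25641) = √(1/(151 - 174) + 25641) = √(1/(-23) + 25641) = √(-1/23 + 25641) = √(589742/23) = √13564066/23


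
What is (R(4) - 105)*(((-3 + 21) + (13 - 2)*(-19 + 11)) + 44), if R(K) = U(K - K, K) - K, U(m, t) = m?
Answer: 2834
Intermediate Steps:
R(K) = -K (R(K) = (K - K) - K = 0 - K = -K)
(R(4) - 105)*(((-3 + 21) + (13 - 2)*(-19 + 11)) + 44) = (-1*4 - 105)*(((-3 + 21) + (13 - 2)*(-19 + 11)) + 44) = (-4 - 105)*((18 + 11*(-8)) + 44) = -109*((18 - 88) + 44) = -109*(-70 + 44) = -109*(-26) = 2834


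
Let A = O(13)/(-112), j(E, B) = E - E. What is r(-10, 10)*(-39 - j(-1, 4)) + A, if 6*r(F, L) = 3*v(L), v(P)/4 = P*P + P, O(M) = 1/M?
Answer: -12492481/1456 ≈ -8580.0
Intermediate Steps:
j(E, B) = 0
v(P) = 4*P + 4*P² (v(P) = 4*(P*P + P) = 4*(P² + P) = 4*(P + P²) = 4*P + 4*P²)
A = -1/1456 (A = 1/(13*(-112)) = (1/13)*(-1/112) = -1/1456 ≈ -0.00068681)
r(F, L) = 2*L*(1 + L) (r(F, L) = (3*(4*L*(1 + L)))/6 = (12*L*(1 + L))/6 = 2*L*(1 + L))
r(-10, 10)*(-39 - j(-1, 4)) + A = (2*10*(1 + 10))*(-39 - 1*0) - 1/1456 = (2*10*11)*(-39 + 0) - 1/1456 = 220*(-39) - 1/1456 = -8580 - 1/1456 = -12492481/1456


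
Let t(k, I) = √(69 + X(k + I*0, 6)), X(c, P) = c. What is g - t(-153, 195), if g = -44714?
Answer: -44714 - 2*I*√21 ≈ -44714.0 - 9.1651*I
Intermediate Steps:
t(k, I) = √(69 + k) (t(k, I) = √(69 + (k + I*0)) = √(69 + (k + 0)) = √(69 + k))
g - t(-153, 195) = -44714 - √(69 - 153) = -44714 - √(-84) = -44714 - 2*I*√21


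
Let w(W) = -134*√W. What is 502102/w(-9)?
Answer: 251051*I/201 ≈ 1249.0*I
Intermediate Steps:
502102/w(-9) = 502102/((-402*I)) = 502102*(I/402) = 251051*I/201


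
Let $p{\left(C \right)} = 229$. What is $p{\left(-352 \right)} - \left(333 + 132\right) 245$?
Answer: $-113696$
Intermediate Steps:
$p{\left(-352 \right)} - \left(333 + 132\right) 245 = 229 - \left(333 + 132\right) 245 = 229 - 465 \cdot 245 = 229 - 113925 = -113696$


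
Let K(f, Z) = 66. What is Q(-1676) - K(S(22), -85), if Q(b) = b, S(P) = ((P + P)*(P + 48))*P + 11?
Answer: -1742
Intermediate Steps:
S(P) = 11 + 2*P**2*(48 + P) (S(P) = ((2*P)*(48 + P))*P + 11 = (2*P*(48 + P))*P + 11 = 2*P**2*(48 + P) + 11 = 11 + 2*P**2*(48 + P))
Q(-1676) - K(S(22), -85) = -1676 - 1*66 = -1676 - 66 = -1742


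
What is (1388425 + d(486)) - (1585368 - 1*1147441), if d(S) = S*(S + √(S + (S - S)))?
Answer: 1186694 + 4374*√6 ≈ 1.1974e+6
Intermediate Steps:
d(S) = S*(S + √S) (d(S) = S*(S + √(S + 0)) = S*(S + √S))
(1388425 + d(486)) - (1585368 - 1*1147441) = (1388425 + (486² + 486^(3/2))) - (1585368 - 1*1147441) = (1388425 + (236196 + 4374*√6)) - (1585368 - 1147441) = (1624621 + 4374*√6) - 1*437927 = (1624621 + 4374*√6) - 437927 = 1186694 + 4374*√6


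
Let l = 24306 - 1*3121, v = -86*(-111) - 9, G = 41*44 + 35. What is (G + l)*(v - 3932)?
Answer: 129049520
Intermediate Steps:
G = 1839 (G = 1804 + 35 = 1839)
v = 9537 (v = 9546 - 9 = 9537)
l = 21185 (l = 24306 - 3121 = 21185)
(G + l)*(v - 3932) = (1839 + 21185)*(9537 - 3932) = 23024*5605 = 129049520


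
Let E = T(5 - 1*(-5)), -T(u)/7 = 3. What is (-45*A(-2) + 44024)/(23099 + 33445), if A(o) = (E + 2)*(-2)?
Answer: 21157/28272 ≈ 0.74834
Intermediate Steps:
T(u) = -21 (T(u) = -7*3 = -21)
E = -21
A(o) = 38 (A(o) = (-21 + 2)*(-2) = -19*(-2) = 38)
(-45*A(-2) + 44024)/(23099 + 33445) = (-45*38 + 44024)/(23099 + 33445) = (-1710 + 44024)/56544 = 42314*(1/56544) = 21157/28272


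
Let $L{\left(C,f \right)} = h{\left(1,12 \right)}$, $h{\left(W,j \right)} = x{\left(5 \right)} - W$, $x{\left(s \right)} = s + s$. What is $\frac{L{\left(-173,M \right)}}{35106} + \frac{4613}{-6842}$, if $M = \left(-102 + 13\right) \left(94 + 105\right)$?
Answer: $- \frac{13490200}{20016271} \approx -0.67396$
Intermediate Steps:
$x{\left(s \right)} = 2 s$
$M = -17711$ ($M = \left(-89\right) 199 = -17711$)
$h{\left(W,j \right)} = 10 - W$ ($h{\left(W,j \right)} = 2 \cdot 5 - W = 10 - W$)
$L{\left(C,f \right)} = 9$ ($L{\left(C,f \right)} = 10 - 1 = 9$)
$\frac{L{\left(-173,M \right)}}{35106} + \frac{4613}{-6842} = \frac{9}{35106} + \frac{4613}{-6842} = 9 \cdot \frac{1}{35106} + 4613 \left(- \frac{1}{6842}\right) = \frac{3}{11702} - \frac{4613}{6842} = - \frac{13490200}{20016271}$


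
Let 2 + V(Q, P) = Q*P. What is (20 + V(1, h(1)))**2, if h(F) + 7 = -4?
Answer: 49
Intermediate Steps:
h(F) = -11 (h(F) = -7 - 4 = -11)
V(Q, P) = -2 + P*Q (V(Q, P) = -2 + Q*P = -2 + P*Q)
(20 + V(1, h(1)))**2 = (20 + (-2 - 11*1))**2 = (20 + (-2 - 11))**2 = (20 - 13)**2 = 7**2 = 49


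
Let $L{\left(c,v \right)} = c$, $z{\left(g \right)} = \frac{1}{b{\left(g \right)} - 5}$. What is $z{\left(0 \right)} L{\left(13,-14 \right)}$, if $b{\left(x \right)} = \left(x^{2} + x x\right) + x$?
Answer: $- \frac{13}{5} \approx -2.6$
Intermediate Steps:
$b{\left(x \right)} = x + 2 x^{2}$ ($b{\left(x \right)} = \left(x^{2} + x^{2}\right) + x = 2 x^{2} + x = x + 2 x^{2}$)
$z{\left(g \right)} = \frac{1}{-5 + g \left(1 + 2 g\right)}$ ($z{\left(g \right)} = \frac{1}{g \left(1 + 2 g\right) - 5} = \frac{1}{-5 + g \left(1 + 2 g\right)}$)
$z{\left(0 \right)} L{\left(13,-14 \right)} = \frac{1}{-5 + 0 \left(1 + 2 \cdot 0\right)} 13 = \frac{1}{-5 + 0 \left(1 + 0\right)} 13 = \frac{1}{-5 + 0 \cdot 1} \cdot 13 = \frac{1}{-5 + 0} \cdot 13 = \frac{1}{-5} \cdot 13 = \left(- \frac{1}{5}\right) 13 = - \frac{13}{5}$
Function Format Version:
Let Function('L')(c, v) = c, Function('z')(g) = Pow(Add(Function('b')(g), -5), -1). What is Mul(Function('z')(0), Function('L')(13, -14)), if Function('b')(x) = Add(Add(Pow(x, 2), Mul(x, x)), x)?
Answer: Rational(-13, 5) ≈ -2.6000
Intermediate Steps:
Function('b')(x) = Add(x, Mul(2, Pow(x, 2))) (Function('b')(x) = Add(Add(Pow(x, 2), Pow(x, 2)), x) = Add(Mul(2, Pow(x, 2)), x) = Add(x, Mul(2, Pow(x, 2))))
Function('z')(g) = Pow(Add(-5, Mul(g, Add(1, Mul(2, g)))), -1) (Function('z')(g) = Pow(Add(Mul(g, Add(1, Mul(2, g))), -5), -1) = Pow(Add(-5, Mul(g, Add(1, Mul(2, g)))), -1))
Mul(Function('z')(0), Function('L')(13, -14)) = Mul(Pow(Add(-5, Mul(0, Add(1, Mul(2, 0)))), -1), 13) = Mul(Pow(Add(-5, Mul(0, Add(1, 0))), -1), 13) = Mul(Pow(Add(-5, Mul(0, 1)), -1), 13) = Mul(Pow(Add(-5, 0), -1), 13) = Mul(Pow(-5, -1), 13) = Mul(Rational(-1, 5), 13) = Rational(-13, 5)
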